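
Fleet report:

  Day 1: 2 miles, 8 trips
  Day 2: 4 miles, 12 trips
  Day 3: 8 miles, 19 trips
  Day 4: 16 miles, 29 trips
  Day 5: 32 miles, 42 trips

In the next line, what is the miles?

64

Miles: ×2 each step, so 2, 4, 8, 16, 32 → 64.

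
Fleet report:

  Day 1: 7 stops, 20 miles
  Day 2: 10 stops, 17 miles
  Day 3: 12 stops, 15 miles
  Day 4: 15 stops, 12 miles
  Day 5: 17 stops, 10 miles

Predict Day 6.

20 stops, 7 miles

Stops: alternating steps +3, +2, +3, +2, …, so 7, 10, 12, 15, 17 → 20.
Miles: together with the stops always sums to 27; 20, 17, 15, 12, 10 → 7.
Combining the parts gives 20 stops, 7 miles.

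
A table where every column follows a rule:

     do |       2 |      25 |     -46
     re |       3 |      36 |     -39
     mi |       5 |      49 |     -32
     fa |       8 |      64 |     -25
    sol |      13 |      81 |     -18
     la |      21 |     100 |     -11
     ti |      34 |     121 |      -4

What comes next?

do  55  144  3

Note goes do, re, mi, fa, sol, la, ti → do (runs through the solfège scale do→ti).
Second component: 2, 3, 5, 8, 13, 21, 34 → 55 (each term is the sum of the two before it).
Third component — perfect squares: 5², 6², 7², …: 25, 36, 49, 64, 81, 100, 121 → 144.
Fourth component — +7 each step: -46, -39, -32, -25, -18, -11, -4 → 3.
Combining the parts gives do  55  144  3.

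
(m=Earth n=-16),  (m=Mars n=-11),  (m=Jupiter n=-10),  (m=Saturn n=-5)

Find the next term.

For the m, runs through the planets Mercury→Neptune: Earth, Mars, Jupiter, Saturn → Uranus.
N — alternating steps +5, +1, +5, +1, …: -16, -11, -10, -5 → -4.
So the next term is (m=Uranus n=-4).

(m=Uranus n=-4)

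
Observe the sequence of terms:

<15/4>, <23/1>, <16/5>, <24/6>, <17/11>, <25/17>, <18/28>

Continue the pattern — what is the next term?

<26/45>

First part: alternating steps +8, −7, +8, −7, …, so 15, 23, 16, 24, 17, 25, 18 → 26.
Second part: each term is the sum of the two before it, so 4, 1, 5, 6, 11, 17, 28 → 45.
So the next term is <26/45>.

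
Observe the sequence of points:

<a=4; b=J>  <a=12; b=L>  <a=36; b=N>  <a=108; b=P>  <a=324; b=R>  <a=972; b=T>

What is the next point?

A — ×3 each step: 4, 12, 36, 108, 324, 972 → 2916.
B: J, L, N, P, R, T → V (letters move forward 2 places in the alphabet).
Putting it together: <a=2916; b=V>.

<a=2916; b=V>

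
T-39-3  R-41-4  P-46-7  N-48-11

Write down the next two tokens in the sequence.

For the letter, letters move back 2 places in the alphabet: T, R, P, N → L → J.
Second component: alternating steps +2, +5, +2, +5, …, so 39, 41, 46, 48 → 53 → 55.
Third component: each term is the sum of the two before it; 3, 4, 7, 11 → 18 → 29.
So the next two tokens are L-53-18 and J-55-29.

L-53-18 then J-55-29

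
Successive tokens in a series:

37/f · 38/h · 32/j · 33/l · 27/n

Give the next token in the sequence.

28/p

First component — alternating steps +1, −6, +1, −6, …: 37, 38, 32, 33, 27 → 28.
Letter: letters move forward 2 places in the alphabet, so f, h, j, l, n → p.
So the next token is 28/p.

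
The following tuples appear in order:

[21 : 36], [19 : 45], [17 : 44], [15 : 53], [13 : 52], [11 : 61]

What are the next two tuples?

First coordinate goes 21, 19, 17, 15, 13, 11 → 9 → 7 (−2 each step).
Second coordinate: alternating steps +9, −1, +9, −1, …, so 36, 45, 44, 53, 52, 61 → 60 → 69.
So the next two tuples are [9 : 60] and [7 : 69].

[9 : 60], [7 : 69]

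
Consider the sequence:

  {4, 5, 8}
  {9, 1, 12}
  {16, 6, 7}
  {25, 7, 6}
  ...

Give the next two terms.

First entry: perfect squares: 2², 3², 4², …; 4, 9, 16, 25 → 36 → 49.
Second entry goes 5, 1, 6, 7 → 13 → 20 (each term is the sum of the two before it).
Third entry goes 8, 12, 7, 6 → 0 → -7 (together with the second entry always sums to 13).
Putting the parts together: {36, 13, 0} and then {49, 20, -7}.

{36, 13, 0}, {49, 20, -7}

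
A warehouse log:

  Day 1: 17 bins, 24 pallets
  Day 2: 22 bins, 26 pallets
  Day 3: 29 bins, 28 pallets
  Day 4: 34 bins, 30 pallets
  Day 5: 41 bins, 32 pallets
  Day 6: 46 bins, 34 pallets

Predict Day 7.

53 bins, 36 pallets

Bins: alternating steps +5, +7, +5, +7, …, so 17, 22, 29, 34, 41, 46 → 53.
Pallets — +2 each step: 24, 26, 28, 30, 32, 34 → 36.
Combining the parts gives 53 bins, 36 pallets.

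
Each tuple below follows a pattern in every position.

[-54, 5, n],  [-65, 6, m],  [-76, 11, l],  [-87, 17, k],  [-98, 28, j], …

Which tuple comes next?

[-109, 45, i]

For the first slot, −11 each step: -54, -65, -76, -87, -98 → -109.
Second slot goes 5, 6, 11, 17, 28 → 45 (each term is the sum of the two before it).
For the letter, letters move back 1 place in the alphabet: n, m, l, k, j → i.
Combining the parts gives [-109, 45, i].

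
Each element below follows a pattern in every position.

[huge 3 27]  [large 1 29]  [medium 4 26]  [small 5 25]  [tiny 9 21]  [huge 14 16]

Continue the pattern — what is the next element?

Size — repeats huge → large → medium → small → tiny: huge, large, medium, small, tiny, huge → large.
Second slot — each term is the sum of the two before it: 3, 1, 4, 5, 9, 14 → 23.
For the third slot, together with the second slot always sums to 30: 27, 29, 26, 25, 21, 16 → 7.
Putting it together: [large 23 7].

[large 23 7]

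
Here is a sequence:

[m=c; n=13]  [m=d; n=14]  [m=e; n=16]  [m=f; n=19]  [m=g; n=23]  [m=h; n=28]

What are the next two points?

[m=i; n=34], [m=j; n=41]

M goes c, d, e, f, g, h → i → j (letters move forward 1 place in the alphabet).
N goes 13, 14, 16, 19, 23, 28 → 34 → 41 (differences are 1, 2, 3, … (increasing by 1 each time)).
Putting the parts together: [m=i; n=34] and then [m=j; n=41].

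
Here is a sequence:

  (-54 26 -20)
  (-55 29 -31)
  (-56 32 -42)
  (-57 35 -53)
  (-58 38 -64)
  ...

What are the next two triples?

First entry goes -54, -55, -56, -57, -58 → -59 → -60 (−1 each step).
For the second entry, +3 each step: 26, 29, 32, 35, 38 → 41 → 44.
Third entry: −11 each step, so -20, -31, -42, -53, -64 → -75 → -86.
So the next two triples are (-59 41 -75) and (-60 44 -86).

(-59 41 -75), (-60 44 -86)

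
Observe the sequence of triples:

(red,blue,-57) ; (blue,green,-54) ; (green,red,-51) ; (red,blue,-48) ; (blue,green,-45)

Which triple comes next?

(green,red,-42)

First colour: repeats red → blue → green; red, blue, green, red, blue → green.
Second colour: repeats blue → green → red; blue, green, red, blue, green → red.
For the third entry, +3 each step: -57, -54, -51, -48, -45 → -42.
Combining the parts gives (green,red,-42).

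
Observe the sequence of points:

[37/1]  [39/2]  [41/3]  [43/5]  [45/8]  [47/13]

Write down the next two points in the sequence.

[49/21], [51/34]

First value: 37, 39, 41, 43, 45, 47 → 49 → 51 (+2 each step).
Second value — each term is the sum of the two before it: 1, 2, 3, 5, 8, 13 → 21 → 34.
Putting the parts together: [49/21] and then [51/34].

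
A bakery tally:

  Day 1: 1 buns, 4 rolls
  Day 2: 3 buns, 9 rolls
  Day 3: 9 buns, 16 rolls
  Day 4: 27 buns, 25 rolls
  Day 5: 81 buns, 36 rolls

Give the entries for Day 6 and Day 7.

Buns: ×3 each step; 1, 3, 9, 27, 81 → 243 → 729.
Rolls: perfect squares: 2², 3², 4², …; 4, 9, 16, 25, 36 → 49 → 64.
So the next two rows are 243 buns, 49 rolls and 729 buns, 64 rolls.

243 buns, 49 rolls; 729 buns, 64 rolls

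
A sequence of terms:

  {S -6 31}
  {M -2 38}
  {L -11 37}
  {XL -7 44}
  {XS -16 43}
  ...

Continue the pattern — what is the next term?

{S -12 50}

For the size, runs through clothing sizes XS→XL: S, M, L, XL, XS → S.
Second part: alternating steps +4, −9, +4, −9, …, so -6, -2, -11, -7, -16 → -12.
Third part: alternating steps +7, −1, +7, −1, …, so 31, 38, 37, 44, 43 → 50.
So the next term is {S -12 50}.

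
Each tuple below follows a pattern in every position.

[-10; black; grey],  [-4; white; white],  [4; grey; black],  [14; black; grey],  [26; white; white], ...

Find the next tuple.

First slot: -10, -4, 4, 14, 26 → 40 (differences are 6, 8, 10, … (increasing by 2 each time)).
First shade — repeats black → white → grey: black, white, grey, black, white → grey.
Second shade — repeats grey → white → black: grey, white, black, grey, white → black.
So the next tuple is [40; grey; black].

[40; grey; black]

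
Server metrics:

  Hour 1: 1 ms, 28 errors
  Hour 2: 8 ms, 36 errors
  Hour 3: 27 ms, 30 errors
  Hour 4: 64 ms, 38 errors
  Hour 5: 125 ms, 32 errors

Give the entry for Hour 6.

Ms — perfect cubes: 1³, 2³, 3³, …: 1, 8, 27, 64, 125 → 216.
For the errors, alternating steps +8, −6, +8, −6, …: 28, 36, 30, 38, 32 → 40.
So the next row is 216 ms, 40 errors.

216 ms, 40 errors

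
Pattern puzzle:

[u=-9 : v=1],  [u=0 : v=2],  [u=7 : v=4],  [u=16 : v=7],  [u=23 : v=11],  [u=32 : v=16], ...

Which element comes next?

[u=39 : v=22]

U: -9, 0, 7, 16, 23, 32 → 39 (alternating steps +9, +7, +9, +7, …).
V — differences are 1, 2, 3, … (increasing by 1 each time): 1, 2, 4, 7, 11, 16 → 22.
So the next element is [u=39 : v=22].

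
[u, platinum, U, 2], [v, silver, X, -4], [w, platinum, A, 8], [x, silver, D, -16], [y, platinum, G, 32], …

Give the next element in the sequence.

First letter: letters move forward 1 place in the alphabet; u, v, w, x, y → z.
For the metal, alternates platinum ↔ silver: platinum, silver, platinum, silver, platinum → silver.
Second letter goes U, X, A, D, G → J (letters move forward 3 places in the alphabet, wrapping Z→A).
Fourth coordinate: ×(-2) each step, so 2, -4, 8, -16, 32 → -64.
Putting it together: [z, silver, J, -64].

[z, silver, J, -64]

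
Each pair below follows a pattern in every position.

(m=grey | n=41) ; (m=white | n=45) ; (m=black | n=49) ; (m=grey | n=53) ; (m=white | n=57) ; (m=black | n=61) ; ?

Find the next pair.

M goes grey, white, black, grey, white, black → grey (repeats grey → white → black).
N: 41, 45, 49, 53, 57, 61 → 65 (+4 each step).
So the next pair is (m=grey | n=65).

(m=grey | n=65)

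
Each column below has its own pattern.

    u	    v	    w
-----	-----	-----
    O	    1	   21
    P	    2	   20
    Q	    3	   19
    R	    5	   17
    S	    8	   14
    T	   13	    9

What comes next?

Column u: letters move forward 1 place in the alphabet; O, P, Q, R, S, T → U.
Column v: 1, 2, 3, 5, 8, 13 → 21 (each term is the sum of the two before it).
Column w goes 21, 20, 19, 17, 14, 9 → 1 (together with the column v always sums to 22).
Putting it together: U  21  1.

U  21  1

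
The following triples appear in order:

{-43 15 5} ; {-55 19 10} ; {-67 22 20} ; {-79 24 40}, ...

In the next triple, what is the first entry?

-91

First entry: −12 each step; -43, -55, -67, -79 → -91.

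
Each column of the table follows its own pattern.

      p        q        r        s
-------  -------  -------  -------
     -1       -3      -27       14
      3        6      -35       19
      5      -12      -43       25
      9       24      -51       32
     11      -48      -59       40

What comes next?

Column p: alternating steps +4, +2, +4, +2, …, so -1, 3, 5, 9, 11 → 15.
Column q — ×(-2) each step: -3, 6, -12, 24, -48 → 96.
For the column r, −8 each step: -27, -35, -43, -51, -59 → -67.
For the column s, differences are 5, 6, 7, … (increasing by 1 each time): 14, 19, 25, 32, 40 → 49.
Combining the parts gives 15  96  -67  49.

15  96  -67  49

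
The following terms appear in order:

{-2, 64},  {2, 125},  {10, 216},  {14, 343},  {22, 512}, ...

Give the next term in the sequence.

{26, 729}

First slot: alternating steps +4, +8, +4, +8, …; -2, 2, 10, 14, 22 → 26.
Second slot — perfect cubes: 4³, 5³, 6³, …: 64, 125, 216, 343, 512 → 729.
Putting it together: {26, 729}.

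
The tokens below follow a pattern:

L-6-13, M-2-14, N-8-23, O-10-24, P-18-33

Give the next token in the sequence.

Q-28-34

Letter: letters move forward 1 place in the alphabet; L, M, N, O, P → Q.
Second component — each term is the sum of the two before it: 6, 2, 8, 10, 18 → 28.
For the third component, alternating steps +1, +9, +1, +9, …: 13, 14, 23, 24, 33 → 34.
So the next token is Q-28-34.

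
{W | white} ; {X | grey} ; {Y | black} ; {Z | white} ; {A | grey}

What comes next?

{B | black}

For the letter, letters move forward 1 place in the alphabet, wrapping Z→A: W, X, Y, Z, A → B.
Shade: repeats white → grey → black; white, grey, black, white, grey → black.
Putting it together: {B | black}.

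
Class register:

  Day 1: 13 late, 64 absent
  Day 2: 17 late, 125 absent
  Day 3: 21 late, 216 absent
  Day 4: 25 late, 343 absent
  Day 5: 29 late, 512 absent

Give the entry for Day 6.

Late — +4 each step: 13, 17, 21, 25, 29 → 33.
Absent: 64, 125, 216, 343, 512 → 729 (perfect cubes: 4³, 5³, 6³, …).
So the next line is 33 late, 729 absent.

33 late, 729 absent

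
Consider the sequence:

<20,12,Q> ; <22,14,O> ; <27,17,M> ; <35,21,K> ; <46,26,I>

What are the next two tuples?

<60,32,G>, <77,39,E>

First coordinate: differences are 2, 5, 8, … (increasing by 3 each time); 20, 22, 27, 35, 46 → 60 → 77.
Second coordinate: differences are 2, 3, 4, … (increasing by 1 each time); 12, 14, 17, 21, 26 → 32 → 39.
Letter: letters move back 2 places in the alphabet; Q, O, M, K, I → G → E.
Putting the parts together: <60,32,G> and then <77,39,E>.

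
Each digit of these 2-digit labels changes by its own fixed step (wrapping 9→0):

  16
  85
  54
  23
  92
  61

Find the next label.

30

For the first digit, −3 each step, mod 10: 1, 8, 5, 2, 9, 6 → 3.
Second digit: −1 each step, mod 10; 6, 5, 4, 3, 2, 1 → 0.
Putting it together: 30.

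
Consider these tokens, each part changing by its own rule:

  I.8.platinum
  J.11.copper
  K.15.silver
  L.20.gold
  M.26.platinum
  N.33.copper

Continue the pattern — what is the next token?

O.41.silver

For the letter, letters move forward 1 place in the alphabet: I, J, K, L, M, N → O.
For the second component, differences are 3, 4, 5, … (increasing by 1 each time): 8, 11, 15, 20, 26, 33 → 41.
Metal: platinum, copper, silver, gold, platinum, copper → silver (repeats platinum → copper → silver → gold).
Combining the parts gives O.41.silver.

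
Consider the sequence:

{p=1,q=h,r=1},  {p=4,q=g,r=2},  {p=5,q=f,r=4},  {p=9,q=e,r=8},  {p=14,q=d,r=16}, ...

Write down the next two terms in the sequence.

{p=23,q=c,r=32}, {p=37,q=b,r=64}

P — each term is the sum of the two before it: 1, 4, 5, 9, 14 → 23 → 37.
For the q, letters move back 1 place in the alphabet: h, g, f, e, d → c → b.
R: ×2 each step; 1, 2, 4, 8, 16 → 32 → 64.
Putting the parts together: {p=23,q=c,r=32} and then {p=37,q=b,r=64}.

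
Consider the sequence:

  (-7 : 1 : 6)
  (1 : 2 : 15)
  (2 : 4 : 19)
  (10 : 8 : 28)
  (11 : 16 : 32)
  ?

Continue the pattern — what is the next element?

First part: -7, 1, 2, 10, 11 → 19 (alternating steps +8, +1, +8, +1, …).
Second part: ×2 each step, so 1, 2, 4, 8, 16 → 32.
Third part — alternating steps +9, +4, +9, +4, …: 6, 15, 19, 28, 32 → 41.
Putting it together: (19 : 32 : 41).

(19 : 32 : 41)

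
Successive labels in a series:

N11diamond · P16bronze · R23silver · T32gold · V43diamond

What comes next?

X56bronze

For the letter, letters move forward 2 places in the alphabet: N, P, R, T, V → X.
Second component: 11, 16, 23, 32, 43 → 56 (differences are 5, 7, 9, … (increasing by 2 each time)).
For the rank, repeats diamond → bronze → silver → gold: diamond, bronze, silver, gold, diamond → bronze.
Combining the parts gives X56bronze.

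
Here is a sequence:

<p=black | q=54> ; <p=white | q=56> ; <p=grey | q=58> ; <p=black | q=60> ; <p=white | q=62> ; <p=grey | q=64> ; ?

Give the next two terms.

For the p, repeats black → white → grey: black, white, grey, black, white, grey → black → white.
Q: 54, 56, 58, 60, 62, 64 → 66 → 68 (+2 each step).
So the next two terms are <p=black | q=66> and <p=white | q=68>.

<p=black | q=66>, <p=white | q=68>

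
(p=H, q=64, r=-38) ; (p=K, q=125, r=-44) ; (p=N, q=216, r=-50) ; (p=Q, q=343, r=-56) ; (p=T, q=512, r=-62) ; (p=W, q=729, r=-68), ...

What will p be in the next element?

Z

P: letters move forward 3 places in the alphabet, so H, K, N, Q, T, W → Z.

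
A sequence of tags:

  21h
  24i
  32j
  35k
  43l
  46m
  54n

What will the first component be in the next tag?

57

First component: alternating steps +3, +8, +3, +8, …, so 21, 24, 32, 35, 43, 46, 54 → 57.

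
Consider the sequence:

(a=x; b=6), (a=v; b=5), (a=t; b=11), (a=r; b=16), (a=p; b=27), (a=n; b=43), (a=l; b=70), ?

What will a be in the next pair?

A: letters move back 2 places in the alphabet; x, v, t, r, p, n, l → j.
B — each term is the sum of the two before it: 6, 5, 11, 16, 27, 43, 70 → 113.

j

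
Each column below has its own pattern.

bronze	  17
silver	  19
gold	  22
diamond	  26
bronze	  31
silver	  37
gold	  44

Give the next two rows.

For the rank, repeats bronze → silver → gold → diamond: bronze, silver, gold, diamond, bronze, silver, gold → diamond → bronze.
Second component: differences are 2, 3, 4, … (increasing by 1 each time); 17, 19, 22, 26, 31, 37, 44 → 52 → 61.
So the next two rows are diamond  52 and bronze  61.

diamond  52; bronze  61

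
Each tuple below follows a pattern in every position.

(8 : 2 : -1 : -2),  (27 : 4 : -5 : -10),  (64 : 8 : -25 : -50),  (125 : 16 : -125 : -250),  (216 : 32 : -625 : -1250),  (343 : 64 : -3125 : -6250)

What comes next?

(512 : 128 : -15625 : -31250)

First slot: perfect cubes: 2³, 3³, 4³, …; 8, 27, 64, 125, 216, 343 → 512.
Second slot: ×2 each step, so 2, 4, 8, 16, 32, 64 → 128.
Third slot goes -1, -5, -25, -125, -625, -3125 → -15625 (×5 each step).
Fourth slot: always 2 × the third slot, so -2, -10, -50, -250, -1250, -6250 → -31250.
Putting it together: (512 : 128 : -15625 : -31250).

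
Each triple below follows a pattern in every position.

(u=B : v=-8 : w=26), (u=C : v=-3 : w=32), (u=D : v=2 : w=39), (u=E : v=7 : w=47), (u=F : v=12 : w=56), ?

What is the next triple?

(u=G : v=17 : w=66)

For the u, letters move forward 1 place in the alphabet: B, C, D, E, F → G.
V: -8, -3, 2, 7, 12 → 17 (+5 each step).
For the w, differences are 6, 7, 8, … (increasing by 1 each time): 26, 32, 39, 47, 56 → 66.
So the next triple is (u=G : v=17 : w=66).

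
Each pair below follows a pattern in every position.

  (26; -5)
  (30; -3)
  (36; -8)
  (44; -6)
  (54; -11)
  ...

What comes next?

(66; -9)

First component — differences are 4, 6, 8, … (increasing by 2 each time): 26, 30, 36, 44, 54 → 66.
For the second component, alternating steps +2, −5, +2, −5, …: -5, -3, -8, -6, -11 → -9.
So the next pair is (66; -9).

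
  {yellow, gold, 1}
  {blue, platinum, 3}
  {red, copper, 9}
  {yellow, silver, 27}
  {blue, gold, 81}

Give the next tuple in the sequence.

{red, platinum, 243}

Colour: repeats yellow → blue → red; yellow, blue, red, yellow, blue → red.
For the metal, repeats gold → platinum → copper → silver: gold, platinum, copper, silver, gold → platinum.
Third entry: ×3 each step, so 1, 3, 9, 27, 81 → 243.
Combining the parts gives {red, platinum, 243}.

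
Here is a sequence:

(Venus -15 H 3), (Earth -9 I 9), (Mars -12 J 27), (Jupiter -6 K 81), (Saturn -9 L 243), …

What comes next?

(Uranus -3 M 729)

For the planet, runs through the planets Mercury→Neptune: Venus, Earth, Mars, Jupiter, Saturn → Uranus.
For the second component, alternating steps +6, −3, +6, −3, …: -15, -9, -12, -6, -9 → -3.
Letter: letters move forward 1 place in the alphabet; H, I, J, K, L → M.
Fourth component — ×3 each step: 3, 9, 27, 81, 243 → 729.
So the next tuple is (Uranus -3 M 729).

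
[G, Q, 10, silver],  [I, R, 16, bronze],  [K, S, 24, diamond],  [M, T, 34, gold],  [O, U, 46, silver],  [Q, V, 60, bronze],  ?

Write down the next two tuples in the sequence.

[S, W, 76, diamond], [U, X, 94, gold]

First letter goes G, I, K, M, O, Q → S → U (letters move forward 2 places in the alphabet).
Second letter goes Q, R, S, T, U, V → W → X (letters move forward 1 place in the alphabet).
Third value: differences are 6, 8, 10, … (increasing by 2 each time); 10, 16, 24, 34, 46, 60 → 76 → 94.
Rank: repeats silver → bronze → diamond → gold; silver, bronze, diamond, gold, silver, bronze → diamond → gold.
So the next two tuples are [S, W, 76, diamond] and [U, X, 94, gold].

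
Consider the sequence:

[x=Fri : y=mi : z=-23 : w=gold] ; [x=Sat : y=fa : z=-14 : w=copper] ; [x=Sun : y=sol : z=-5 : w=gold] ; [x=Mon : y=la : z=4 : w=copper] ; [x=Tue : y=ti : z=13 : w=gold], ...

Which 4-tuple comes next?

[x=Wed : y=do : z=22 : w=copper]

X: runs through the weekdays Mon→Sun, so Fri, Sat, Sun, Mon, Tue → Wed.
Y: runs through the solfège scale do→ti, so mi, fa, sol, la, ti → do.
Z: +9 each step, so -23, -14, -5, 4, 13 → 22.
For the w, alternates gold ↔ copper: gold, copper, gold, copper, gold → copper.
Combining the parts gives [x=Wed : y=do : z=22 : w=copper].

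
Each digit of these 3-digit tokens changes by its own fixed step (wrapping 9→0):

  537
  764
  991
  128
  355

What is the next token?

For the first digit, +2 each step, mod 10: 5, 7, 9, 1, 3 → 5.
Second digit: 3, 6, 9, 2, 5 → 8 (+3 each step, mod 10).
Third digit: −3 each step, mod 10, so 7, 4, 1, 8, 5 → 2.
Putting it together: 582.

582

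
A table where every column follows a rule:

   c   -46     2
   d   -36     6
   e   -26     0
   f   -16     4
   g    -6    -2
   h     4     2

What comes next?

Letter: letters move forward 1 place in the alphabet, so c, d, e, f, g, h → i.
Second component: -46, -36, -26, -16, -6, 4 → 14 (+10 each step).
Third component goes 2, 6, 0, 4, -2, 2 → -4 (alternating steps +4, −6, +4, −6, …).
So the next line is i  14  -4.

i  14  -4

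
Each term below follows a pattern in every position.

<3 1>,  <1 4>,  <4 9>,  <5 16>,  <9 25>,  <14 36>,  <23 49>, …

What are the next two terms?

First value goes 3, 1, 4, 5, 9, 14, 23 → 37 → 60 (each term is the sum of the two before it).
Second value: perfect squares: 1², 2², 3², …; 1, 4, 9, 16, 25, 36, 49 → 64 → 81.
Putting the parts together: <37 64> and then <60 81>.

<37 64>, <60 81>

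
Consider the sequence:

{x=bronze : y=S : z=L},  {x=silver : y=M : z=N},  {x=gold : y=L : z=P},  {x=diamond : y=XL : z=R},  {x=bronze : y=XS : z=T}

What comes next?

{x=silver : y=S : z=V}

X: bronze, silver, gold, diamond, bronze → silver (repeats bronze → silver → gold → diamond).
Y goes S, M, L, XL, XS → S (runs through clothing sizes XS→XL).
Z — letters move forward 2 places in the alphabet: L, N, P, R, T → V.
Combining the parts gives {x=silver : y=S : z=V}.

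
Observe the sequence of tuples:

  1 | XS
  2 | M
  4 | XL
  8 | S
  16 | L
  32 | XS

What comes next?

64 | M

First entry: ×2 each step, so 1, 2, 4, 8, 16, 32 → 64.
For the size, repeats XS → M → XL → S → L: XS, M, XL, S, L, XS → M.
Combining the parts gives 64 | M.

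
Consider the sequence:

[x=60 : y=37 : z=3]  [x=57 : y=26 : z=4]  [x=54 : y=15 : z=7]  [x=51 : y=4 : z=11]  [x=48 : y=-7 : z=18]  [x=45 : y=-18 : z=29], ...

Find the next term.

[x=42 : y=-29 : z=47]

For the x, −3 each step: 60, 57, 54, 51, 48, 45 → 42.
Y goes 37, 26, 15, 4, -7, -18 → -29 (−11 each step).
Z: 3, 4, 7, 11, 18, 29 → 47 (each term is the sum of the two before it).
So the next term is [x=42 : y=-29 : z=47].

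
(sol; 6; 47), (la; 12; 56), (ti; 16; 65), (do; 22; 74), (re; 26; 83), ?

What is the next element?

Note: runs through the solfège scale do→ti; sol, la, ti, do, re → mi.
Second coordinate: alternating steps +6, +4, +6, +4, …; 6, 12, 16, 22, 26 → 32.
For the third coordinate, +9 each step: 47, 56, 65, 74, 83 → 92.
So the next element is (mi; 32; 92).

(mi; 32; 92)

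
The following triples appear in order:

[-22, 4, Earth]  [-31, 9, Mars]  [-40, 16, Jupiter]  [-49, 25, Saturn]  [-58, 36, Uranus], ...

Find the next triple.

First slot: -22, -31, -40, -49, -58 → -67 (−9 each step).
Second slot goes 4, 9, 16, 25, 36 → 49 (perfect squares: 2², 3², 4², …).
Planet goes Earth, Mars, Jupiter, Saturn, Uranus → Neptune (runs through the planets Mercury→Neptune).
Combining the parts gives [-67, 49, Neptune].

[-67, 49, Neptune]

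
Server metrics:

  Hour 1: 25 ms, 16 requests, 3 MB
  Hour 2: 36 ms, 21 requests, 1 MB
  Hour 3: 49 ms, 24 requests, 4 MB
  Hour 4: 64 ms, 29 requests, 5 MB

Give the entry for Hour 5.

Ms: 25, 36, 49, 64 → 81 (perfect squares: 5², 6², 7², …).
Requests: alternating steps +5, +3, +5, +3, …; 16, 21, 24, 29 → 32.
MB goes 3, 1, 4, 5 → 9 (each term is the sum of the two before it).
Putting it together: 81 ms, 32 requests, 9 MB.

81 ms, 32 requests, 9 MB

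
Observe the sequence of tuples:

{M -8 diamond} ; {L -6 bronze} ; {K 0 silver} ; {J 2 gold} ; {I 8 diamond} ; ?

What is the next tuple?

Letter: letters move back 1 place in the alphabet; M, L, K, J, I → H.
Second value goes -8, -6, 0, 2, 8 → 10 (alternating steps +2, +6, +2, +6, …).
Rank: repeats diamond → bronze → silver → gold; diamond, bronze, silver, gold, diamond → bronze.
So the next tuple is {H 10 bronze}.

{H 10 bronze}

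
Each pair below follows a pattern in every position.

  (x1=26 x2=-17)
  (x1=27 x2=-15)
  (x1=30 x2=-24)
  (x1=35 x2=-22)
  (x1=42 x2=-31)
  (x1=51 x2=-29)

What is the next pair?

For the x1, differences are 1, 3, 5, … (increasing by 2 each time): 26, 27, 30, 35, 42, 51 → 62.
X2 goes -17, -15, -24, -22, -31, -29 → -38 (alternating steps +2, −9, +2, −9, …).
So the next pair is (x1=62 x2=-38).

(x1=62 x2=-38)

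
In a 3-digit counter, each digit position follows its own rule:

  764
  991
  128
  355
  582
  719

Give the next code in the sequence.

First digit goes 7, 9, 1, 3, 5, 7 → 9 (+2 each step, mod 10).
Second digit goes 6, 9, 2, 5, 8, 1 → 4 (+3 each step, mod 10).
Third digit: 4, 1, 8, 5, 2, 9 → 6 (−3 each step, mod 10).
So the next code is 946.

946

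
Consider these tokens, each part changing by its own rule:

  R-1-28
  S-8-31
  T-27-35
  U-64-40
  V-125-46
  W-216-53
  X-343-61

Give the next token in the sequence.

Y-512-70

Letter: letters move forward 1 place in the alphabet; R, S, T, U, V, W, X → Y.
Second component: perfect cubes: 1³, 2³, 3³, …, so 1, 8, 27, 64, 125, 216, 343 → 512.
Third component: 28, 31, 35, 40, 46, 53, 61 → 70 (differences are 3, 4, 5, … (increasing by 1 each time)).
So the next token is Y-512-70.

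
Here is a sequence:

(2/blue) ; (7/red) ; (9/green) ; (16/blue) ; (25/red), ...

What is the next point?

First entry: each term is the sum of the two before it, so 2, 7, 9, 16, 25 → 41.
Colour: blue, red, green, blue, red → green (repeats blue → red → green).
Combining the parts gives (41/green).

(41/green)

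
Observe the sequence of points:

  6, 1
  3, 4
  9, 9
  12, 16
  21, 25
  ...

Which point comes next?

First value: each term is the sum of the two before it; 6, 3, 9, 12, 21 → 33.
Second value goes 1, 4, 9, 16, 25 → 36 (perfect squares: 1², 2², 3², …).
Putting it together: 33, 36.

33, 36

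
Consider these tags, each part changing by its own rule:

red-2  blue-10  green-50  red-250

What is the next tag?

Colour: repeats red → blue → green; red, blue, green, red → blue.
Second component: 2, 10, 50, 250 → 1250 (×5 each step).
Putting it together: blue-1250.

blue-1250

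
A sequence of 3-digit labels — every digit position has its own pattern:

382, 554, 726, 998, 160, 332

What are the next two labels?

504 then 776

First digit: +2 each step, mod 10, so 3, 5, 7, 9, 1, 3 → 5 → 7.
Second digit — −3 each step, mod 10: 8, 5, 2, 9, 6, 3 → 0 → 7.
Third digit goes 2, 4, 6, 8, 0, 2 → 4 → 6 (+2 each step, mod 10).
So the next two labels are 504 and 776.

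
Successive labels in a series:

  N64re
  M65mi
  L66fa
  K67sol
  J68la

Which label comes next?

I69ti

Letter: N, M, L, K, J → I (letters move back 1 place in the alphabet).
Second component goes 64, 65, 66, 67, 68 → 69 (+1 each step).
Note: runs through the solfège scale do→ti; re, mi, fa, sol, la → ti.
So the next label is I69ti.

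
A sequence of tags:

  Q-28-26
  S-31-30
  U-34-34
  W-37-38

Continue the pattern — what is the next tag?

Y-40-42

Letter: Q, S, U, W → Y (letters move forward 2 places in the alphabet).
Second component: +3 each step; 28, 31, 34, 37 → 40.
Third component: 26, 30, 34, 38 → 42 (+4 each step).
Combining the parts gives Y-40-42.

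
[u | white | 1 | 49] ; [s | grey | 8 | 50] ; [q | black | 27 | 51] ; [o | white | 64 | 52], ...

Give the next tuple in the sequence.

[m | grey | 125 | 53]

For the letter, letters move back 2 places in the alphabet: u, s, q, o → m.
Shade — repeats white → grey → black: white, grey, black, white → grey.
Third value: perfect cubes: 1³, 2³, 3³, …, so 1, 8, 27, 64 → 125.
Fourth value: 49, 50, 51, 52 → 53 (+1 each step).
Putting it together: [m | grey | 125 | 53].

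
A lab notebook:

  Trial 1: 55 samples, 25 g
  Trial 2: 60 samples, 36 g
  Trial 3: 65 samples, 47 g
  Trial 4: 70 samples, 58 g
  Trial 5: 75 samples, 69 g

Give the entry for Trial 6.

Samples — +5 each step: 55, 60, 65, 70, 75 → 80.
G: +11 each step, so 25, 36, 47, 58, 69 → 80.
Putting it together: 80 samples, 80 g.

80 samples, 80 g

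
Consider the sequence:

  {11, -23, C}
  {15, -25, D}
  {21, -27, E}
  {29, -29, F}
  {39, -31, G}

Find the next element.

{51, -33, H}

First coordinate: differences are 4, 6, 8, … (increasing by 2 each time); 11, 15, 21, 29, 39 → 51.
Second coordinate: −2 each step; -23, -25, -27, -29, -31 → -33.
Letter: C, D, E, F, G → H (letters move forward 1 place in the alphabet).
So the next element is {51, -33, H}.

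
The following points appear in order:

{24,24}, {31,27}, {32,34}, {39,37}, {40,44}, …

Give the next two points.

First value: alternating steps +7, +1, +7, +1, …, so 24, 31, 32, 39, 40 → 47 → 48.
Second value — alternating steps +3, +7, +3, +7, …: 24, 27, 34, 37, 44 → 47 → 54.
Putting the parts together: {47,47} and then {48,54}.

{47,47}, {48,54}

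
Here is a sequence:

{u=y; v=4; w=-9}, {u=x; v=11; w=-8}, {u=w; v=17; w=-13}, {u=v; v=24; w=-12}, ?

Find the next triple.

{u=u; v=30; w=-17}

U — letters move back 1 place in the alphabet: y, x, w, v → u.
For the v, alternating steps +7, +6, +7, +6, …: 4, 11, 17, 24 → 30.
W: alternating steps +1, −5, +1, −5, …; -9, -8, -13, -12 → -17.
So the next triple is {u=u; v=30; w=-17}.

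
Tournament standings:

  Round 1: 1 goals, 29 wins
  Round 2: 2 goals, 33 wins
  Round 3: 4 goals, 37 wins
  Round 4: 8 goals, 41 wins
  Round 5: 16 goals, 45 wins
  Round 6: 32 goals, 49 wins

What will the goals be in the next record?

64

Goals goes 1, 2, 4, 8, 16, 32 → 64 (×2 each step).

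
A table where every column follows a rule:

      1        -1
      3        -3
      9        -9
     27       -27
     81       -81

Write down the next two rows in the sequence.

243  -243; 729  -729

First component — ×3 each step: 1, 3, 9, 27, 81 → 243 → 729.
Second component goes -1, -3, -9, -27, -81 → -243 → -729 (×3 each step).
So the next two rows are 243  -243 and 729  -729.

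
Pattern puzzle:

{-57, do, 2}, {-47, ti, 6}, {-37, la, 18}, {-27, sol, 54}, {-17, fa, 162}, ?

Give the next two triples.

{-7, mi, 486}, {3, re, 1458}

First entry: +10 each step; -57, -47, -37, -27, -17 → -7 → 3.
Note — runs backward through the solfège scale do→ti: do, ti, la, sol, fa → mi → re.
Third entry goes 2, 6, 18, 54, 162 → 486 → 1458 (×3 each step).
So the next two triples are {-7, mi, 486} and {3, re, 1458}.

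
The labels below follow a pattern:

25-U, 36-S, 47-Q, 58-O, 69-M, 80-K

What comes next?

First component — +11 each step: 25, 36, 47, 58, 69, 80 → 91.
Letter: U, S, Q, O, M, K → I (letters move back 2 places in the alphabet).
Putting it together: 91-I.

91-I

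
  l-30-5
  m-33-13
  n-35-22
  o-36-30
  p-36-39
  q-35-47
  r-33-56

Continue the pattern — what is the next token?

s-30-64

For the letter, letters move forward 1 place in the alphabet: l, m, n, o, p, q, r → s.
Second component — differences are 3, 2, 1, … (decreasing by 1 each time): 30, 33, 35, 36, 36, 35, 33 → 30.
For the third component, alternating steps +8, +9, +8, +9, …: 5, 13, 22, 30, 39, 47, 56 → 64.
Combining the parts gives s-30-64.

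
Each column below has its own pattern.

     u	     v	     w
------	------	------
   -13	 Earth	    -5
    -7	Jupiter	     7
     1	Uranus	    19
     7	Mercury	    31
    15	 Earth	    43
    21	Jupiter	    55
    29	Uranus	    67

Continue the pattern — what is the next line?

Column u: -13, -7, 1, 7, 15, 21, 29 → 35 (alternating steps +6, +8, +6, +8, …).
Column v: repeats Earth → Jupiter → Uranus → Mercury, so Earth, Jupiter, Uranus, Mercury, Earth, Jupiter, Uranus → Mercury.
Column w: +12 each step, so -5, 7, 19, 31, 43, 55, 67 → 79.
Combining the parts gives 35  Mercury  79.

35  Mercury  79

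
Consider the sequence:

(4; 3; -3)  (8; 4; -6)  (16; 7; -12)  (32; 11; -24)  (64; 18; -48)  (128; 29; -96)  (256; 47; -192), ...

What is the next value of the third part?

First part: ×2 each step, so 4, 8, 16, 32, 64, 128, 256 → 512.
Second part — each term is the sum of the two before it: 3, 4, 7, 11, 18, 29, 47 → 76.
For the third part, ×2 each step: -3, -6, -12, -24, -48, -96, -192 → -384.

-384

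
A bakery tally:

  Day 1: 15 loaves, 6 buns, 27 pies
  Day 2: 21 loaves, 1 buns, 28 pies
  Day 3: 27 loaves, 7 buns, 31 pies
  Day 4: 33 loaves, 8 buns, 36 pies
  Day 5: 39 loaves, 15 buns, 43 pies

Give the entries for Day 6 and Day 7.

45 loaves, 23 buns, 52 pies; 51 loaves, 38 buns, 63 pies

Loaves — +6 each step: 15, 21, 27, 33, 39 → 45 → 51.
Buns: 6, 1, 7, 8, 15 → 23 → 38 (each term is the sum of the two before it).
Pies — differences are 1, 3, 5, … (increasing by 2 each time): 27, 28, 31, 36, 43 → 52 → 63.
So the next two rows are 45 loaves, 23 buns, 52 pies and 51 loaves, 38 buns, 63 pies.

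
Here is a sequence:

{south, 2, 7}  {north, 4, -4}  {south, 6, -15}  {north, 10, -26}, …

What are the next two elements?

Direction: alternates south ↔ north; south, north, south, north → south → north.
For the second part, each term is the sum of the two before it: 2, 4, 6, 10 → 16 → 26.
Third part: −11 each step; 7, -4, -15, -26 → -37 → -48.
Putting the parts together: {south, 16, -37} and then {north, 26, -48}.

{south, 16, -37}, {north, 26, -48}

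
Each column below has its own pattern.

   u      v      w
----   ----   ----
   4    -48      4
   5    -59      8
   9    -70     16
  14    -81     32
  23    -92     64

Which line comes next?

37  -103  128

Column u goes 4, 5, 9, 14, 23 → 37 (each term is the sum of the two before it).
Column v: -48, -59, -70, -81, -92 → -103 (−11 each step).
Column w — ×2 each step: 4, 8, 16, 32, 64 → 128.
Combining the parts gives 37  -103  128.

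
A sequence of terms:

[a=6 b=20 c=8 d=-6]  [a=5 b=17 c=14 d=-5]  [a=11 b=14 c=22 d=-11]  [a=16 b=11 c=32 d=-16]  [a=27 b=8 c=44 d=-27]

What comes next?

A goes 6, 5, 11, 16, 27 → 43 (each term is the sum of the two before it).
B: 20, 17, 14, 11, 8 → 5 (−3 each step).
C: 8, 14, 22, 32, 44 → 58 (differences are 6, 8, 10, … (increasing by 2 each time)).
D — always the negative of the a: -6, -5, -11, -16, -27 → -43.
Combining the parts gives [a=43 b=5 c=58 d=-43].

[a=43 b=5 c=58 d=-43]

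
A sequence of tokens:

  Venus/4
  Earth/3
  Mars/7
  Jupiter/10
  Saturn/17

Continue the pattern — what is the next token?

Uranus/27

Planet — runs through the planets Mercury→Neptune: Venus, Earth, Mars, Jupiter, Saturn → Uranus.
Second component: 4, 3, 7, 10, 17 → 27 (each term is the sum of the two before it).
Putting it together: Uranus/27.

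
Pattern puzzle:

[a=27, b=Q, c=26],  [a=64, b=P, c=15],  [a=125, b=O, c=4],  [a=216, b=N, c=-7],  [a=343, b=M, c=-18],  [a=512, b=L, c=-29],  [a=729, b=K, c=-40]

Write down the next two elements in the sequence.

[a=1000, b=J, c=-51], [a=1331, b=I, c=-62]

For the a, perfect cubes: 3³, 4³, 5³, …: 27, 64, 125, 216, 343, 512, 729 → 1000 → 1331.
For the b, letters move back 1 place in the alphabet: Q, P, O, N, M, L, K → J → I.
For the c, −11 each step: 26, 15, 4, -7, -18, -29, -40 → -51 → -62.
Putting the parts together: [a=1000, b=J, c=-51] and then [a=1331, b=I, c=-62].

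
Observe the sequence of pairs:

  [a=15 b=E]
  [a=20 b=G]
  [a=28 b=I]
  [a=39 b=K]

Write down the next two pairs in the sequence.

A — differences are 5, 8, 11, … (increasing by 3 each time): 15, 20, 28, 39 → 53 → 70.
B: letters move forward 2 places in the alphabet, so E, G, I, K → M → O.
So the next two pairs are [a=53 b=M] and [a=70 b=O].

[a=53 b=M], [a=70 b=O]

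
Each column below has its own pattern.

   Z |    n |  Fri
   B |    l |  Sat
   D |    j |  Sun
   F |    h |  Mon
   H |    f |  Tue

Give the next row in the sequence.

First letter goes Z, B, D, F, H → J (letters move forward 2 places in the alphabet, wrapping Z→A).
Second letter goes n, l, j, h, f → d (letters move back 2 places in the alphabet).
Day — runs through the weekdays Mon→Sun: Fri, Sat, Sun, Mon, Tue → Wed.
So the next row is J  d  Wed.

J  d  Wed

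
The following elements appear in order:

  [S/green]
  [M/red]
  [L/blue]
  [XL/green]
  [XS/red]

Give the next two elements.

For the size, runs through clothing sizes XS→XL: S, M, L, XL, XS → S → M.
Colour — repeats green → red → blue: green, red, blue, green, red → blue → green.
So the next two elements are [S/blue] and [M/green].

[S/blue], [M/green]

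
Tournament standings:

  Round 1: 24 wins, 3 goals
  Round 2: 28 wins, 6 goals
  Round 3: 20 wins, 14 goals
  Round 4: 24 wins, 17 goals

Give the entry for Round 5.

16 wins, 25 goals

For the wins, alternating steps +4, −8, +4, −8, …: 24, 28, 20, 24 → 16.
For the goals, alternating steps +3, +8, +3, +8, …: 3, 6, 14, 17 → 25.
Putting it together: 16 wins, 25 goals.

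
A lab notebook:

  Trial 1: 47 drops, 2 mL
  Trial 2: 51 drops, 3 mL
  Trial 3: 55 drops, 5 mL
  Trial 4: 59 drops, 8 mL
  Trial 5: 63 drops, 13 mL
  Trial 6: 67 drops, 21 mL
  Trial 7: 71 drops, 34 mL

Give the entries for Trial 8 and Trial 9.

Drops: +4 each step, so 47, 51, 55, 59, 63, 67, 71 → 75 → 79.
ML — each term is the sum of the two before it: 2, 3, 5, 8, 13, 21, 34 → 55 → 89.
So the next two records are 75 drops, 55 mL and 79 drops, 89 mL.

75 drops, 55 mL; 79 drops, 89 mL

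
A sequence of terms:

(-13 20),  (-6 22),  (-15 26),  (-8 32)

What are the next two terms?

(-17 40), (-10 50)

First slot goes -13, -6, -15, -8 → -17 → -10 (alternating steps +7, −9, +7, −9, …).
Second slot — differences are 2, 4, 6, … (increasing by 2 each time): 20, 22, 26, 32 → 40 → 50.
So the next two terms are (-17 40) and (-10 50).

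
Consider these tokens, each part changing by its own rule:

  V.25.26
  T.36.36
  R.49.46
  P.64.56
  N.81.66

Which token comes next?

L.100.76

Letter: V, T, R, P, N → L (letters move back 2 places in the alphabet).
Second component: perfect squares: 5², 6², 7², …, so 25, 36, 49, 64, 81 → 100.
Third component goes 26, 36, 46, 56, 66 → 76 (+10 each step).
So the next token is L.100.76.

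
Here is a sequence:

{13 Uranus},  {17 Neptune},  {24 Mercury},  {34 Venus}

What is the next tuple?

First entry: differences are 4, 7, 10, … (increasing by 3 each time), so 13, 17, 24, 34 → 47.
Planet: runs through the planets Mercury→Neptune, so Uranus, Neptune, Mercury, Venus → Earth.
So the next tuple is {47 Earth}.

{47 Earth}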